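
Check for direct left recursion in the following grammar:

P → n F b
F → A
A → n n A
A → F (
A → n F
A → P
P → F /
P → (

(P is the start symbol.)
P → n F b: starts with n
F → A: starts with A
A → n n A: starts with n
A → F (: starts with F
A → n F: starts with n
A → P: starts with P
P → F /: starts with F
P → (: starts with '('

No direct left recursion found.

Answer: No direct left recursion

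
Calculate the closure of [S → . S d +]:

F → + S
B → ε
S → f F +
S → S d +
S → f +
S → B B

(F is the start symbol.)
To compute CLOSURE, for each item [A → α.Bβ] where B is a non-terminal, add [B → .γ] for all productions B → γ; repeat for the newly added items until nothing changes.

Start with: [S → . S d +]
  [S → . S d +] has the dot before S: add [S → . f F +], [S → . f +], [S → . B B]
  [S → . B B] has the dot before B: add [B → .]
No further items can be added.

CLOSURE = { [B → .], [S → . B B], [S → . S d +], [S → . f +], [S → . f F +] }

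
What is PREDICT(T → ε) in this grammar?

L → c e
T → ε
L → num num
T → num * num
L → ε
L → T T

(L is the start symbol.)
PREDICT(T → ε) = (FIRST(RHS) \ {ε}) ∪ (FOLLOW(T) if ε ∈ FIRST(RHS), i.e. RHS ⇒* ε)
The right-hand side is ε (FIRST(ε) = { ε }), so the predict set is FOLLOW(T) = { $, 'num' }
PREDICT(T → ε) = { $, 'num' }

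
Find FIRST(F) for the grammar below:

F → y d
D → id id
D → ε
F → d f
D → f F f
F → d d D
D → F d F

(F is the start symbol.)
{ 'd', 'y' }

From F → y d:
  - y is a terminal: add 'y' and stop
From F → d f:
  - d is a terminal: add 'd' and stop
From F → d d D:
  - d is a terminal: add 'd' and stop

Collecting: FIRST(F) = { 'd', 'y' }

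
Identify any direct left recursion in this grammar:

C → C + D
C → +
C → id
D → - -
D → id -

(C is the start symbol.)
C → C + D: LEFT RECURSIVE (starts with C)
C → +: starts with '+'
C → id: starts with id
D → - -: starts with '-'
D → id -: starts with id

The grammar has direct left recursion on: C.

Answer: Yes, C is left-recursive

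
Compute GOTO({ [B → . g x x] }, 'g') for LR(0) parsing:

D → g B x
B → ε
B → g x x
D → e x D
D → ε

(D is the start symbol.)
{ [B → g . x x] }

GOTO(I, 'g') = CLOSURE({ [A → αX.β] : [A → α.Xβ] ∈ I, X = 'g' })

Items with dot before 'g', with the dot advanced:
  [B → . g x x] → [B → g . x x]
Closure adds nothing (no advanced item has the dot before a non-terminal).

GOTO = { [B → g . x x] }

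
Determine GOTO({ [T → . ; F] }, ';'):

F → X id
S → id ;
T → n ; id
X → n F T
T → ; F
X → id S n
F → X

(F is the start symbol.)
{ [F → . X id], [F → . X], [T → ; . F], [X → . id S n], [X → . n F T] }

GOTO(I, ';') = CLOSURE({ [A → αX.β] : [A → α.Xβ] ∈ I, X = ';' })

Items with dot before ';', with the dot advanced:
  [T → . ; F] → [T → ; . F]
Closure of the advanced items:
  [T → ; . F] has the dot before F: add [F → . X id], [F → . X]
  [F → . X id] has the dot before X: add [X → . n F T], [X → . id S n]

GOTO = { [F → . X id], [F → . X], [T → ; . F], [X → . id S n], [X → . n F T] }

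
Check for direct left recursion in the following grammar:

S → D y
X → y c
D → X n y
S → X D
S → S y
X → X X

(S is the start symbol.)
Yes, S, X are left-recursive

S → D y: starts with D
X → y c: starts with y
D → X n y: starts with X
S → X D: starts with X
S → S y: LEFT RECURSIVE (starts with S)
X → X X: LEFT RECURSIVE (starts with X)

The grammar has direct left recursion on: S, X.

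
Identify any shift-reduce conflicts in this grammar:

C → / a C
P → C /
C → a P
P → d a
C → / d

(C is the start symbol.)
Augment with C' → C and build the canonical LR(0) collection (I0 = CLOSURE({[C' → . C]}), then GOTO on every symbol after a dot until no new states appear). It has 12 states:
  I0: { [C → . / a C], [C → . / d], [C → . a P], [C' → . C] }  — shift
  I1: { [C → / . a C], [C → / . d] }  — shift
  I2: { [C' → C .] }  — accept
  I3: { [C → . / a C], [C → . / d], [C → . a P], [C → a . P], [P → . C /], [P → . d a] }  — shift
  I4: { [P → C . /] }  — shift
  I5: { [C → a P .] }  — reduce
  I6: { [P → d . a] }  — shift
  I7: { [P → d a .] }  — reduce
  I8: { [P → C / .] }  — reduce
  I9: { [C → . / a C], [C → . / d], [C → . a P], [C → / a . C] }  — shift
  I10: { [C → / d .] }  — reduce
  I11: { [C → / a C .] }  — reduce

No state contains both a complete item and a shift item.

Answer: No shift-reduce conflicts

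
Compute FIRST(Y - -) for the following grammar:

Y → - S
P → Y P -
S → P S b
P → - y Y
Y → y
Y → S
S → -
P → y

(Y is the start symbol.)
FIRST sets of the non-terminals involved (from the grammar, by fixed-point iteration):
  FIRST(Y) = { '-', 'y' }

To compute FIRST(Y - -), process the symbols left to right:
Symbol Y is a non-terminal. Add FIRST(Y) \ {ε} = { '-', 'y' }
Y is not nullable (ε ∉ FIRST(Y)), so stop here.
FIRST(Y - -) = { '-', 'y' }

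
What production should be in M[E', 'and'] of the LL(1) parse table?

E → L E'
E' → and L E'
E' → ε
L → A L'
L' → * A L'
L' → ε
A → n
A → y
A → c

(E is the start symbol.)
E' → and L E'

To find M[E', 'and'], we find productions for E' where 'and' is in the predict set (PREDICT(N → α) = (FIRST(α) \ {ε}) ∪ (FOLLOW(N) if α ⇒* ε)).

Relevant sets:
  FOLLOW(E') = { $ }

E' → and L E': PREDICT = { 'and' }
  'and' is in predict set, so this production goes in M[E', 'and']
E' → ε: PREDICT = { $ }

M[E', 'and'] = E' → and L E'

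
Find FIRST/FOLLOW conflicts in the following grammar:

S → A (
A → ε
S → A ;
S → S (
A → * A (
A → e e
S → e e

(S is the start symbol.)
No FIRST/FOLLOW conflicts.

A FIRST/FOLLOW conflict occurs when a non-terminal N has a nullable alternative N → β (β ⇒* ε) and another alternative N → α with FIRST(α) ∩ FOLLOW(N) ≠ ∅: on such a lookahead the parser cannot decide between expanding α and letting N vanish via β.

Nullable non-terminals: A.

A: nullable alternative(s) A → ε; FOLLOW(A) = { '(', ';' }
  A → ε: FIRST \ {ε} = { } — this is the only nullable alternative, skip
  A → * A (: FIRST \ {ε} = { '*' } — disjoint from FOLLOW(A)
  A → e e: FIRST \ {ε} = { 'e' } — disjoint from FOLLOW(A)

S has no nullable alternative, so no FIRST/FOLLOW check is needed there.

No FIRST/FOLLOW conflicts found.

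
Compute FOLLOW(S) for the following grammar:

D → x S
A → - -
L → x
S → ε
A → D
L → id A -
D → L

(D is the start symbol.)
In D → x S: S is at the end, add FOLLOW(D)

The FOLLOW sets referred to above (computed the same way, to a fixed point):
  FOLLOW(D) = { $, '-' }

Taking the union: FOLLOW(S) = { $, '-' }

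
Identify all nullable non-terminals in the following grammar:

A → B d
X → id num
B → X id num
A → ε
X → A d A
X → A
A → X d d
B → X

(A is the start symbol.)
{ 'A', 'B', 'X' }

ε-productions: A → ε
So A is immediately nullable.
X → A: every symbol on the right is nullable, so X is nullable too.
B → X: every symbol on the right is nullable, so B is nullable too.
Every non-terminal is now nullable.
Nullable = { 'A', 'B', 'X' }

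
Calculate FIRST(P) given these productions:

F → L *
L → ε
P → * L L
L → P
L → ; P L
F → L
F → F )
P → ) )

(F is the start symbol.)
From P → * L L:
  - '*' is a terminal: add '*' and stop
From P → ) ):
  - ')' is a terminal: add ')' and stop

Collecting: FIRST(P) = { ')', '*' }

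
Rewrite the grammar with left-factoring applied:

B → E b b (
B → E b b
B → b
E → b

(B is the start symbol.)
B → E b b B'
B' → (
B' → ε
B → b
E → b

Left-factoring transforms A → αβ₁ | αβ₂ into A → αA' and A' → β₁ | β₂
(α is the longest common prefix among the alternatives). Repeat until
no nonterminal has two alternatives with a common prefix.

Round 1: B has alternatives sharing prefix 'E b b'. Introduce B': B → E b b B'
  Add: B' → (
  Add: B' → ε

No remaining common prefixes — done.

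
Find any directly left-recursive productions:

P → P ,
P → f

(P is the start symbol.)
Yes, P is left-recursive

P → P ,: LEFT RECURSIVE (starts with P)
P → f: starts with f

The grammar has direct left recursion on: P.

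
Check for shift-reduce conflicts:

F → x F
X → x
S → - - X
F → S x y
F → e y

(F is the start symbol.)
No shift-reduce conflicts

A shift-reduce conflict occurs when an LR(0) state has both:
  - a complete (reduce) item [A → α .] (dot at the end), and
  - a shift item [B → β . c γ] (dot before a terminal).

Augment with F' → F and build the canonical LR(0) collection (I0 = CLOSURE({[F' → . F]}), then GOTO on every symbol after a dot until no new states appear). It has 13 states:
  I0: { [F → . S x y], [F → . e y], [F → . x F], [F' → . F], [S → . - - X] }  — shift
  I1: { [S → - . - X] }  — shift
  I2: { [F' → F .] }  — accept
  I3: { [F → S . x y] }  — shift
  I4: { [F → e . y] }  — shift
  I5: { [F → . S x y], [F → . e y], [F → . x F], [F → x . F], [S → . - - X] }  — shift
  I6: { [F → x F .] }  — reduce
  I7: { [F → e y .] }  — reduce
  I8: { [F → S x . y] }  — shift
  I9: { [F → S x y .] }  — reduce
  I10: { [S → - - . X], [X → . x] }  — shift
  I11: { [S → - - X .] }  — reduce
  I12: { [X → x .] }  — reduce

No state contains both a complete item and a shift item.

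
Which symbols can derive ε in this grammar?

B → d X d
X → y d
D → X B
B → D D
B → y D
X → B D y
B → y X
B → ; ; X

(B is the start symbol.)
A non-terminal is nullable if it can derive ε (the empty string): either it has an ε-production, or it has a production whose right-hand side consists entirely of nullable non-terminals.

There are no ε-productions, so no non-terminal can derive ε.
No non-terminals are nullable.

Answer: None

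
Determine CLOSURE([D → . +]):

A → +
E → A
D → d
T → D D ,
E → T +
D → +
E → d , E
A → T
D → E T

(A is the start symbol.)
To compute CLOSURE, for each item [A → α.Bβ] where B is a non-terminal, add [B → .γ] for all productions B → γ; repeat for the newly added items until nothing changes.

Start with: [D → . +]
The dot precedes the terminal '+', so nothing is added.

CLOSURE = { [D → . +] }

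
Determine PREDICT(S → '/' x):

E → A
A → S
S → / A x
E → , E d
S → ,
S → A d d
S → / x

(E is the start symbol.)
{ '/' }

PREDICT(S → '/' x) = (FIRST(RHS) \ {ε}) ∪ (FOLLOW(S) if ε ∈ FIRST(RHS), i.e. RHS ⇒* ε)
FIRST('/' x) = { '/' }
ε ∉ FIRST('/' x), so FOLLOW(S) is not added.
PREDICT(S → '/' x) = { '/' }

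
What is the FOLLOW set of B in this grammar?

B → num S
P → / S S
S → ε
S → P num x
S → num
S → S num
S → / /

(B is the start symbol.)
To compute FOLLOW(B), find every occurrence of B on a right-hand side N → α B β: add FIRST(β) \ {ε}, and if β is empty or nullable also add FOLLOW(N). Iterate to a fixed point.

B is the start symbol, so $ ∈ FOLLOW(B).
B does not occur on any right-hand side.

Taking the union: FOLLOW(B) = { $ }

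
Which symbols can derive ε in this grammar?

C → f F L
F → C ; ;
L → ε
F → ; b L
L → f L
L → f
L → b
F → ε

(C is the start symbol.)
{ 'F', 'L' }

ε-productions: L → ε, F → ε
So L, F are immediately nullable.
No further non-terminal can be added: every production for the remaining non-terminals contains a terminal or a non-nullable non-terminal.
Nullable = { 'F', 'L' }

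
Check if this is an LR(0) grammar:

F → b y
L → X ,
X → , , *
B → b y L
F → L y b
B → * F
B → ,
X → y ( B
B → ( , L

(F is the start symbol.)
Augment with F' → F and build the canonical LR(0) collection (I0 = CLOSURE({[F' → . F]}), then GOTO on every symbol after a dot until no new states appear). It has 24 states:
  I0: { [F → . L y b], [F → . b y], [F' → . F], [L → . X ,], [X → . , , *], [X → . y ( B] }  — shift
  I1: { [X → , . , *] }  — shift
  I2: { [F' → F .] }  — accept
  I3: { [F → L . y b] }  — shift
  I4: { [L → X . ,] }  — shift
  I5: { [F → b . y] }  — shift
  I6: { [X → y . ( B] }  — shift
  I7: { [B → . ( , L], [B → . * F], [B → . ,], [B → . b y L], [X → y ( . B] }  — shift
  I8: { [B → ( . , L] }  — shift
  I9: { [B → * . F], [F → . L y b], [F → . b y], [L → . X ,], [X → . , , *], [X → . y ( B] }  — shift
  I10: { [B → , .] }  — reduce
  I11: { [X → y ( B .] }  — reduce
  I12: { [B → b . y L] }  — shift
  I13: { [B → b y . L], [L → . X ,], [X → . , , *], [X → . y ( B] }  — shift
  I14: { [B → b y L .] }  — reduce
  I15: { [B → * F .] }  — reduce
  I16: { [B → ( , . L], [L → . X ,], [X → . , , *], [X → . y ( B] }  — shift
  I17: { [B → ( , L .] }  — reduce
  I18: { [F → b y .] }  — reduce
  I19: { [L → X , .] }  — reduce
  I20: { [F → L y . b] }  — shift
  I21: { [F → L y b .] }  — reduce
  I22: { [X → , , . *] }  — shift
  I23: { [X → , , * .] }  — reduce

Every state is either a pure shift/goto state or contains exactly one complete item and nothing to shift — no conflicts. The grammar is LR(0).

Answer: Yes, the grammar is LR(0)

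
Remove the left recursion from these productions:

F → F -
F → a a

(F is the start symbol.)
F is directly left-recursive. The standard transformation for
  A → A α₁ | ... | A α_m | β₁ | ... | β_n
is
  A  → β₁ A' | ... | β_n A'
  A' → α₁ A' | ... | α_m A' | ε

F → a a becomes F → a a F'
F → F - becomes F' → - F'
Add F' → ε

Resulting grammar:
F → a a F'
F' → - F'
F' → ε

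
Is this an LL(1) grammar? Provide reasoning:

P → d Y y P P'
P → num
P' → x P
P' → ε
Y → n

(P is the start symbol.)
No. Predict set conflict for P': { 'x' }

A grammar is LL(1) if for each non-terminal N with multiple productions, the predict sets of those productions are pairwise disjoint, where PREDICT(N → α) = (FIRST(α) \ {ε}) ∪ (FOLLOW(N) if α ⇒* ε).

Relevant sets:
  FOLLOW(P') = { $, 'x' }

For P:
  PREDICT(P → d Y y P P') = { 'd' }
  PREDICT(P → num) = { 'num' }
For P':
  PREDICT(P' → x P) = { 'x' }
  PREDICT(P' → ε) = { $, 'x' }
Y has a single production, so nothing to check there.

Conflict found: Predict set conflict for P': { 'x' }
The grammar is NOT LL(1).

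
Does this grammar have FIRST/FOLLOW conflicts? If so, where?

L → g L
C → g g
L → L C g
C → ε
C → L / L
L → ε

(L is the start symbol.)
A FIRST/FOLLOW conflict occurs when a non-terminal N has a nullable alternative N → β (β ⇒* ε) and another alternative N → α with FIRST(α) ∩ FOLLOW(N) ≠ ∅: on such a lookahead the parser cannot decide between expanding α and letting N vanish via β.

Nullable non-terminals: C, L.
FIRST sets used below: FIRST(L) = { '/', 'g', ε }, FIRST(C) = { '/', 'g', ε }

C: nullable alternative(s) C → ε; FOLLOW(C) = { 'g' }
  C → g g: FIRST \ {ε} = { 'g' } — overlaps FOLLOW(C) on { 'g' }: CONFLICT
  C → ε: FIRST \ {ε} = { } — this is the only nullable alternative, skip
  C → L / L: FIRST \ {ε} = { '/', 'g' } — overlaps FOLLOW(C) on { 'g' }: CONFLICT

L: nullable alternative(s) L → ε; FOLLOW(L) = { $, '/', 'g' }
  L → g L: FIRST \ {ε} = { 'g' } — overlaps FOLLOW(L) on { 'g' }: CONFLICT
  L → L C g: FIRST \ {ε} = { '/', 'g' } — overlaps FOLLOW(L) on { '/', 'g' }: CONFLICT
  L → ε: FIRST \ {ε} = { } — this is the only nullable alternative, skip

So the grammar has 4 FIRST/FOLLOW conflicts (marked CONFLICT above).

Answer: Yes. L → g L with FOLLOW(L) on { 'g' }; L → L C g with FOLLOW(L) on { '/', 'g' }; C → g g with FOLLOW(C) on { 'g' }; C → L '/' L with FOLLOW(C) on { 'g' }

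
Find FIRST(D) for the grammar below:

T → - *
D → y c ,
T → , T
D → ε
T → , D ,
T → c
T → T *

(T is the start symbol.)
From D → y c ,:
  - y is a terminal: add 'y' and stop
From D → ε:
  - ε-production, so ε ∈ FIRST(D)

Collecting: FIRST(D) = { 'y', ε }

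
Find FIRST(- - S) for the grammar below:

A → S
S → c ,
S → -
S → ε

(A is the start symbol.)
{ '-' }

To compute FIRST(- - S), process the symbols left to right:
Symbol - is a terminal. Add '-' and stop.
FIRST(- - S) = { '-' }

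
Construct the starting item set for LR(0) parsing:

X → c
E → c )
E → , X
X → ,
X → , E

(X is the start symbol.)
First, augment the grammar with X' → X
I₀ = CLOSURE({ [X' → . X] }):
  [X' → . X] has the dot before X: add [X → . c], [X → . ,], [X → . , E]
No further items can be added.

I₀ = { [X → . , E], [X → . ,], [X → . c], [X' → . X] }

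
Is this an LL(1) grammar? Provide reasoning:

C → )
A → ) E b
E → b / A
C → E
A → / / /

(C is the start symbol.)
Yes, the grammar is LL(1).

A grammar is LL(1) if for each non-terminal N with multiple productions, the predict sets of those productions are pairwise disjoint, where PREDICT(N → α) = (FIRST(α) \ {ε}) ∪ (FOLLOW(N) if α ⇒* ε).

Relevant sets:
  FIRST(E) = { 'b' }

For C:
  PREDICT(C → ')') = { ')' }
  PREDICT(C → E) = { 'b' }
For A:
  PREDICT(A → ')' E b) = { ')' }
  PREDICT(A → '/' '/' '/') = { '/' }
E has a single production, so nothing to check there.

All predict sets are disjoint. The grammar IS LL(1).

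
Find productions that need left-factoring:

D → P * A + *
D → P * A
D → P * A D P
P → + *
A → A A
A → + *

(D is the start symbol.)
Yes, D has productions with common prefix 'P * A'

Left-factoring is needed when two productions for the same non-terminal
share a common prefix on the right-hand side.

Productions for D:
  D → P * A + *
  D → P * A
  D → P * A D P
Productions for A:
  A → A A
  A → + *

Found common prefix 'P * A' in productions for D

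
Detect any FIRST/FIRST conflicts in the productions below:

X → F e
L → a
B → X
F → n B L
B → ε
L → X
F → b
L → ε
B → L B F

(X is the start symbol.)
FIRST sets of the non-terminals at (or reachable through a nullable prefix from) the front of some alternative:
  FIRST(X) = { 'b', 'n' }
  FIRST(L) = { 'a', 'b', 'n', ε }
  FIRST(B) = { 'a', 'b', 'n', ε }
  FIRST(F) = { 'b', 'n' }

Productions for L:
  L → a: FIRST = { 'a' }
  L → X: FIRST = { 'b', 'n' }
  L → ε: FIRST = { ε }
Productions for B:
  B → X: FIRST = { 'b', 'n' }
  B → ε: FIRST = { ε }
  B → L B F: FIRST = { 'a', 'b', 'n' }
Productions for F:
  F → n B L: FIRST = { 'n' }
  F → b: FIRST = { 'b' }
X has only one production, so no FIRST/FIRST conflict is possible there.

Conflict for B: B → X and B → L B F
  Overlap: { 'b', 'n' }

Answer: Yes. B → X / B → L B F on { 'b', 'n' }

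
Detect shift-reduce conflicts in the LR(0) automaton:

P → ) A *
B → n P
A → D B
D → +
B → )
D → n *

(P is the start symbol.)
No shift-reduce conflicts

A shift-reduce conflict occurs when an LR(0) state has both:
  - a complete (reduce) item [A → α .] (dot at the end), and
  - a shift item [B → β . c γ] (dot before a terminal).

Augment with P' → P and build the canonical LR(0) collection (I0 = CLOSURE({[P' → . P]}), then GOTO on every symbol after a dot until no new states appear). It has 13 states:
  I0: { [P → . ) A *], [P' → . P] }  — shift
  I1: { [A → . D B], [D → . +], [D → . n *], [P → ) . A *] }  — shift
  I2: { [P' → P .] }  — accept
  I3: { [D → + .] }  — reduce
  I4: { [P → ) A . *] }  — shift
  I5: { [A → D . B], [B → . )], [B → . n P] }  — shift
  I6: { [D → n . *] }  — shift
  I7: { [D → n * .] }  — reduce
  I8: { [B → ) .] }  — reduce
  I9: { [A → D B .] }  — reduce
  I10: { [B → n . P], [P → . ) A *] }  — shift
  I11: { [B → n P .] }  — reduce
  I12: { [P → ) A * .] }  — reduce

No state contains both a complete item and a shift item.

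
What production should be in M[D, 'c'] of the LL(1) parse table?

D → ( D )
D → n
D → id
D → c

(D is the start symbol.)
To find M[D, 'c'], we find productions for D where 'c' is in the predict set (PREDICT(N → α) = (FIRST(α) \ {ε}) ∪ (FOLLOW(N) if α ⇒* ε)).

D → ( D ): PREDICT = { '(' }
D → n: PREDICT = { 'n' }
D → id: PREDICT = { 'id' }
D → c: PREDICT = { 'c' }
  'c' is in predict set, so this production goes in M[D, 'c']

M[D, 'c'] = D → c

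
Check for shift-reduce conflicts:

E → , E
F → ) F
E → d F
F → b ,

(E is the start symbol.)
No shift-reduce conflicts

Augment with E' → E and build the canonical LR(0) collection (I0 = CLOSURE({[E' → . E]}), then GOTO on every symbol after a dot until no new states appear). It has 10 states:
  I0: { [E → . , E], [E → . d F], [E' → . E] }  — shift
  I1: { [E → , . E], [E → . , E], [E → . d F] }  — shift
  I2: { [E' → E .] }  — accept
  I3: { [E → d . F], [F → . ) F], [F → . b ,] }  — shift
  I4: { [F → ) . F], [F → . ) F], [F → . b ,] }  — shift
  I5: { [E → d F .] }  — reduce
  I6: { [F → b . ,] }  — shift
  I7: { [F → b , .] }  — reduce
  I8: { [F → ) F .] }  — reduce
  I9: { [E → , E .] }  — reduce

No state contains both a complete item and a shift item.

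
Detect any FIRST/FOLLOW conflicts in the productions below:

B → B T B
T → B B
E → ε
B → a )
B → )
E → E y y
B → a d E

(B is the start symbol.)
Yes. E → E y y with FOLLOW(E) on { 'y' }

Nullable non-terminals: E.
FIRST sets used below: FIRST(E) = { 'y', ε }

E: nullable alternative(s) E → ε; FOLLOW(E) = { $, ')', 'a', 'y' }
  E → ε: FIRST \ {ε} = { } — this is the only nullable alternative, skip
  E → E y y: FIRST \ {ε} = { 'y' } — overlaps FOLLOW(E) on { 'y' }: CONFLICT

B, T have no nullable alternative, so no FIRST/FOLLOW check is needed there.

So the grammar has 1 FIRST/FOLLOW conflict (marked CONFLICT above).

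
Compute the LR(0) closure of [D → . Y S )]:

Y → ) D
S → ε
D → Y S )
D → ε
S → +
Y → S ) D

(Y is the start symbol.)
{ [D → . Y S )], [S → . +], [S → .], [Y → . ) D], [Y → . S ) D] }

Start with: [D → . Y S )]
  [D → . Y S )] has the dot before Y: add [Y → . ) D], [Y → . S ) D]
  [Y → . S ) D] has the dot before S: add [S → .], [S → . +]
No further items can be added.

CLOSURE = { [D → . Y S )], [S → . +], [S → .], [Y → . ) D], [Y → . S ) D] }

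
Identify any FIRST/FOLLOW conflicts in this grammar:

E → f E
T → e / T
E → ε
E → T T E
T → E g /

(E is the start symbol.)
A FIRST/FOLLOW conflict occurs when a non-terminal N has a nullable alternative N → β (β ⇒* ε) and another alternative N → α with FIRST(α) ∩ FOLLOW(N) ≠ ∅: on such a lookahead the parser cannot decide between expanding α and letting N vanish via β.

Nullable non-terminals: E.
FIRST sets used below: FIRST(T) = { 'e', 'f', 'g' }

E: nullable alternative(s) E → ε; FOLLOW(E) = { $, 'g' }
  E → f E: FIRST \ {ε} = { 'f' } — disjoint from FOLLOW(E)
  E → ε: FIRST \ {ε} = { } — this is the only nullable alternative, skip
  E → T T E: FIRST \ {ε} = { 'e', 'f', 'g' } — overlaps FOLLOW(E) on { 'g' }: CONFLICT

T has no nullable alternative, so no FIRST/FOLLOW check is needed there.

So the grammar has 1 FIRST/FOLLOW conflict (marked CONFLICT above).

Answer: Yes. E → T T E with FOLLOW(E) on { 'g' }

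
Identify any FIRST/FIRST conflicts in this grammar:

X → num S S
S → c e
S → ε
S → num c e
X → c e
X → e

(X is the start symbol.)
A FIRST/FIRST conflict occurs when two productions N → α and N → β for the same non-terminal have FIRST(α) ∩ FIRST(β) ≠ ∅ (with ε ∈ FIRST of a nullable right-hand side, so two nullable alternatives also conflict).

Productions for X:
  X → num S S: FIRST = { 'num' }
  X → c e: FIRST = { 'c' }
  X → e: FIRST = { 'e' }
Productions for S:
  S → c e: FIRST = { 'c' }
  S → ε: FIRST = { ε }
  S → num c e: FIRST = { 'num' }

All alternatives of each non-terminal have pairwise disjoint FIRST sets.

Answer: No FIRST/FIRST conflicts.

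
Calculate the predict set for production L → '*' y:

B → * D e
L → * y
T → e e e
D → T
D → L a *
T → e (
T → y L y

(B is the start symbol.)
PREDICT(L → '*' y) = (FIRST(RHS) \ {ε}) ∪ (FOLLOW(L) if ε ∈ FIRST(RHS), i.e. RHS ⇒* ε)
FIRST('*' y) = { '*' }
ε ∉ FIRST('*' y), so FOLLOW(L) is not added.
PREDICT(L → '*' y) = { '*' }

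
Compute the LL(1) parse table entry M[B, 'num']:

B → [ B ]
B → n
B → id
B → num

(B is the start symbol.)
To find M[B, 'num'], we find productions for B where 'num' is in the predict set (PREDICT(N → α) = (FIRST(α) \ {ε}) ∪ (FOLLOW(N) if α ⇒* ε)).

B → [ B ]: PREDICT = { '[' }
B → n: PREDICT = { 'n' }
B → id: PREDICT = { 'id' }
B → num: PREDICT = { 'num' }
  'num' is in predict set, so this production goes in M[B, 'num']

M[B, 'num'] = B → num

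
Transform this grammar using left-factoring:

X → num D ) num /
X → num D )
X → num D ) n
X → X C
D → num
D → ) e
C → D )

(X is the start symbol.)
Left-factoring transforms A → αβ₁ | αβ₂ into A → αA' and A' → β₁ | β₂
(α is the longest common prefix among the alternatives). Repeat until
no nonterminal has two alternatives with a common prefix.

Round 1: X has alternatives sharing prefix 'num D )'. Introduce X': X → num D ) X'
  Add: X' → num /
  Add: X' → ε
  Add: X' → n

No remaining common prefixes — done.

Resulting grammar:
X → num D ) X'
X' → num /
X' → ε
X' → n
X → X C
D → num
D → ) e
C → D )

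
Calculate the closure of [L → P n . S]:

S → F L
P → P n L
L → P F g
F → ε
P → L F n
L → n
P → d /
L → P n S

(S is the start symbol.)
Start with: [L → P n . S]
  [L → P n . S] has the dot before S: add [S → . F L]
  [S → . F L] has the dot before F: add [F → .]
No further items can be added.

CLOSURE = { [F → .], [L → P n . S], [S → . F L] }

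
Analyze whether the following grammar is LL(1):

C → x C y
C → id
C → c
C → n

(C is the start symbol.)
A grammar is LL(1) if for each non-terminal N with multiple productions, the predict sets of those productions are pairwise disjoint, where PREDICT(N → α) = (FIRST(α) \ {ε}) ∪ (FOLLOW(N) if α ⇒* ε).

For C:
  PREDICT(C → x C y) = { 'x' }
  PREDICT(C → id) = { 'id' }
  PREDICT(C → c) = { 'c' }
  PREDICT(C → n) = { 'n' }

All predict sets are disjoint. The grammar IS LL(1).

Answer: Yes, the grammar is LL(1).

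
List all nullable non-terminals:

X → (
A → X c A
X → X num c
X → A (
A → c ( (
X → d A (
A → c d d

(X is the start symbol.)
None

There are no ε-productions, so no non-terminal can derive ε.
No non-terminals are nullable.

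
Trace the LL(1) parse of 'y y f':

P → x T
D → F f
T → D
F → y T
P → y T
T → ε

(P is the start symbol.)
Stack is shown with the top on the left.

Stack    Input    Action
------------------------
P $      y y f $  output P → y T
y T $    y y f $  match 'y'
T $      y f $    output T → D
D $      y f $    output D → F f
F f $    y f $    output F → y T
y T f $  y f $    match 'y'
T f $    f $      output T → ε
f $      f $      match 'f'
$        $        accept

The string is accepted.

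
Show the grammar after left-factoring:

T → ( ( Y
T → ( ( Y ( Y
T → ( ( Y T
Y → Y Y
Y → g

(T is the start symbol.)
T → ( ( Y T'
T' → ε
T' → ( Y
T' → T
Y → Y Y
Y → g

Left-factoring transforms A → αβ₁ | αβ₂ into A → αA' and A' → β₁ | β₂
(α is the longest common prefix among the alternatives). Repeat until
no nonterminal has two alternatives with a common prefix.

Round 1: T has alternatives sharing prefix '( ( Y'. Introduce T': T → ( ( Y T'
  Add: T' → ε
  Add: T' → ( Y
  Add: T' → T

No remaining common prefixes — done.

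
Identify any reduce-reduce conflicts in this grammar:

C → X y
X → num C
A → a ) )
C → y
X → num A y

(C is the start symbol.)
No reduce-reduce conflicts

A reduce-reduce conflict occurs when an LR(0) state has two complete items [A → α .] and [B → β .] — both call for a reduction, and with no lookahead the parser cannot choose between them.

Augment with C' → C and build the canonical LR(0) collection (I0 = CLOSURE({[C' → . C]}), then GOTO on every symbol after a dot until no new states appear). It has 12 states:
  I0: { [C → . X y], [C → . y], [C' → . C], [X → . num A y], [X → . num C] }  — shift
  I1: { [C' → C .] }  — accept
  I2: { [C → X . y] }  — shift
  I3: { [A → . a ) )], [C → . X y], [C → . y], [X → . num A y], [X → . num C], [X → num . A y], [X → num . C] }  — shift
  I4: { [C → y .] }  — reduce
  I5: { [X → num A . y] }  — shift
  I6: { [X → num C .] }  — reduce
  I7: { [A → a . ) )] }  — shift
  I8: { [A → a ) . )] }  — shift
  I9: { [A → a ) ) .] }  — reduce
  I10: { [X → num A y .] }  — reduce
  I11: { [C → X y .] }  — reduce

No state contains more than one complete item.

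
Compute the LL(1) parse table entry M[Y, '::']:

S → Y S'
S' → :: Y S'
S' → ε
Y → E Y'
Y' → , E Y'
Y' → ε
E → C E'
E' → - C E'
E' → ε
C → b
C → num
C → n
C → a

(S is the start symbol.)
To find M[Y, '::'], we find productions for Y where '::' is in the predict set (PREDICT(N → α) = (FIRST(α) \ {ε}) ∪ (FOLLOW(N) if α ⇒* ε)).

Relevant sets:
  FIRST(E) = { 'a', 'b', 'n', 'num' }

Y → E Y': PREDICT = { 'a', 'b', 'n', 'num' }

M[Y, '::'] is empty (no production applies)

Answer: Empty (error entry)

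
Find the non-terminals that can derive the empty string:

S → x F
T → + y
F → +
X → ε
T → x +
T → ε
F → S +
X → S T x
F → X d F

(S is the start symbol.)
{ 'T', 'X' }

ε-productions: X → ε, T → ε
So X, T are immediately nullable.
No further non-terminal can be added: every production for the remaining non-terminals contains a terminal or a non-nullable non-terminal.
Nullable = { 'T', 'X' }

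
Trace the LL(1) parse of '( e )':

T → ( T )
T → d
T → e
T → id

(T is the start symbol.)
LL(1) parsing maintains a stack (initially the start symbol over $) and the input. At each step: if the stack top is a terminal, match it against the current input token; if it is a non-terminal N, replace it with the RHS of M[N, lookahead] (the unique production whose predict set contains the lookahead).

Stack is shown with the top on the left.

Stack    Input    Action
------------------------
T $      ( e ) $  output T → ( T )
( T ) $  ( e ) $  match '('
T ) $    e ) $    output T → e
e ) $    e ) $    match 'e'
) $      ) $      match ')'
$        $        accept

The string is accepted.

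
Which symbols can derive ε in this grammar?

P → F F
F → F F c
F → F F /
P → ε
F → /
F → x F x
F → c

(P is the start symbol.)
ε-productions: P → ε
So P is immediately nullable.
No further non-terminal can be added: every production for the remaining non-terminals contains a terminal or a non-nullable non-terminal.
Nullable = { 'P' }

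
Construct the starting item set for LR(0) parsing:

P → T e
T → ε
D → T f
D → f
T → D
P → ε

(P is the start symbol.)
{ [D → . T f], [D → . f], [P → . T e], [P → .], [P' → . P], [T → . D], [T → .] }

First, augment the grammar with P' → P
I₀ = CLOSURE({ [P' → . P] }):
  [P' → . P] has the dot before P: add [P → . T e], [P → .]
  [P → . T e] has the dot before T: add [T → .], [T → . D]
  [T → . D] has the dot before D: add [D → . T f], [D → . f]
No further items can be added.

I₀ = { [D → . T f], [D → . f], [P → . T e], [P → .], [P' → . P], [T → . D], [T → .] }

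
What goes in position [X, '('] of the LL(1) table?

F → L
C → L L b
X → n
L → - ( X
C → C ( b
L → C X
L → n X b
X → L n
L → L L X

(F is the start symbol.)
Empty (error entry)

To find M[X, '('], we find productions for X where '(' is in the predict set (PREDICT(N → α) = (FIRST(α) \ {ε}) ∪ (FOLLOW(N) if α ⇒* ε)).

Relevant sets:
  FIRST(L) = { '-', 'n' }

X → n: PREDICT = { 'n' }
X → L n: PREDICT = { '-', 'n' }

M[X, '('] is empty (no production applies)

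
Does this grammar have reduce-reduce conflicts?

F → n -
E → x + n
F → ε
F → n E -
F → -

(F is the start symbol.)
No reduce-reduce conflicts

Augment with F' → F and build the canonical LR(0) collection (I0 = CLOSURE({[F' → . F]}), then GOTO on every symbol after a dot until no new states appear). It has 10 states:
  I0: { [F → . -], [F → . n -], [F → . n E -], [F → .], [F' → . F] }  — shift, reduce
  I1: { [F → - .] }  — reduce
  I2: { [F' → F .] }  — accept
  I3: { [E → . x + n], [F → n . -], [F → n . E -] }  — shift
  I4: { [F → n - .] }  — reduce
  I5: { [F → n E . -] }  — shift
  I6: { [E → x . + n] }  — shift
  I7: { [E → x + . n] }  — shift
  I8: { [E → x + n .] }  — reduce
  I9: { [F → n E - .] }  — reduce

No state contains more than one complete item.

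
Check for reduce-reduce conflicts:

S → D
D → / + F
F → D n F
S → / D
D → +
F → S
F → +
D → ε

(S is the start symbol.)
A reduce-reduce conflict occurs when an LR(0) state has two complete items [A → α .] and [B → β .] — both call for a reduction, and with no lookahead the parser cannot choose between them.

Augment with S' → S and build the canonical LR(0) collection (I0 = CLOSURE({[S' → . S]}), then GOTO on every symbol after a dot until no new states appear). It has 15 states:
  I0: { [D → . +], [D → . / + F], [D → .], [S → . / D], [S → . D], [S' → . S] }  — shift, reduce
  I1: { [D → + .] }  — reduce
  I2: { [D → . +], [D → . / + F], [D → .], [D → / . + F], [S → / . D] }  — shift, reduce
  I3: { [S → D .] }  — reduce
  I4: { [S' → S .] }  — accept
  I5: { [D → + .], [D → . +], [D → . / + F], [D → .], [D → / + . F], [F → . +], [F → . D n F], [F → . S], [S → . / D], [S → . D] }  — shift, 2 reduces
  I6: { [D → / . + F] }  — shift
  I7: { [S → / D .] }  — reduce
  I8: { [D → . +], [D → . / + F], [D → .], [D → / + . F], [F → . +], [F → . D n F], [F → . S], [S → . / D], [S → . D] }  — shift, reduce
  I9: { [D → + .], [F → + .] }  — 2 reduces
  I10: { [F → D . n F], [S → D .] }  — shift, reduce
  I11: { [D → / + F .] }  — reduce
  I12: { [F → S .] }  — reduce
  I13: { [D → . +], [D → . / + F], [D → .], [F → . +], [F → . D n F], [F → . S], [F → D n . F], [S → . / D], [S → . D] }  — shift, reduce
  I14: { [F → D n F .] }  — reduce

I5 contains complete items [D → .], [D → + .] — reduce-reduce conflict.
I9 contains complete items [D → + .], [F → + .] — reduce-reduce conflict.

Answer: Yes — I5: [D → .] vs [D → + .]; I9: [D → + .] vs [F → + .]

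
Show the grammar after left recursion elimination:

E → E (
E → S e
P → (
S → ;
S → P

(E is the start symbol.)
E is directly left-recursive. The standard transformation for
  A → A α₁ | ... | A α_m | β₁ | ... | β_n
is
  A  → β₁ A' | ... | β_n A'
  A' → α₁ A' | ... | α_m A' | ε

E → S e becomes E → S e E'
E → E ( becomes E' → ( E'
Add E' → ε

Productions for other non-terminals are unchanged:
  P → (
  S → ;
  S → P

Resulting grammar:
E → S e E'
E' → ( E'
E' → ε
P → (
S → ;
S → P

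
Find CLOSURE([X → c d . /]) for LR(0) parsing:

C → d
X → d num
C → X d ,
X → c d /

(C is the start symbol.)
Start with: [X → c d . /]
The dot precedes the terminal '/', so nothing is added.

CLOSURE = { [X → c d . /] }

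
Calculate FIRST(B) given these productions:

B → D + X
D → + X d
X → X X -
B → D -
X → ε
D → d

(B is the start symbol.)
{ '+', 'd' }

To compute FIRST(B), examine every production with B on the left-hand side, reading each right-hand side left to right until a non-nullable symbol is reached.

FIRST sets of the other non-terminals involved (by the same procedure, iterated to a fixed point):
  FIRST(D) = { '+', 'd' }

From B → D + X:
  - D is a non-terminal: add FIRST(D) \ {ε} = { '+', 'd' }
    D is not nullable, so stop
From B → D -:
  - D is a non-terminal: add FIRST(D) \ {ε} = { '+', 'd' }
    D is not nullable, so stop

Collecting: FIRST(B) = { '+', 'd' }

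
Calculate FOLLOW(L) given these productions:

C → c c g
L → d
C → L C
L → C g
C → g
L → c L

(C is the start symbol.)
{ 'c', 'd', 'g' }

In C → L C: L is followed by C, add FIRST(C) \ {ε} = { 'c', 'd', 'g' }
In L → c L: L is at the end; this adds FOLLOW(L) to itself — nothing new

Taking the union: FOLLOW(L) = { 'c', 'd', 'g' }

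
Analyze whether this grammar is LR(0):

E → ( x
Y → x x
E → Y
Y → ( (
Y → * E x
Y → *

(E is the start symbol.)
A grammar is LR(0) if no state in the canonical LR(0) collection has:
  - both a shift item (dot before a terminal) and a complete item (shift-reduce conflict), or
  - two or more complete items (reduce-reduce conflict; the accept item [E' → E .] counts as a complete item here).

Augment with E' → E and build the canonical LR(0) collection (I0 = CLOSURE({[E' → . E]}), then GOTO on every symbol after a dot until no new states appear). It has 11 states:
  I0: { [E → . ( x], [E → . Y], [E' → . E], [Y → . ( (], [Y → . * E x], [Y → . *], [Y → . x x] }  — shift
  I1: { [E → ( . x], [Y → ( . (] }  — shift
  I2: { [E → . ( x], [E → . Y], [Y → * . E x], [Y → * .], [Y → . ( (], [Y → . * E x], [Y → . *], [Y → . x x] }  — shift, reduce
  I3: { [E' → E .] }  — accept
  I4: { [E → Y .] }  — reduce
  I5: { [Y → x . x] }  — shift
  I6: { [Y → x x .] }  — reduce
  I7: { [Y → * E . x] }  — shift
  I8: { [Y → * E x .] }  — reduce
  I9: { [Y → ( ( .] }  — reduce
  I10: { [E → ( x .] }  — reduce

Conflict in state I2:
  Shift-reduce conflict between [Y → * .] and [E → . ( x]
So the grammar is NOT LR(0).

Answer: No. Shift-reduce conflict between [Y → * .] and [E → . ( x]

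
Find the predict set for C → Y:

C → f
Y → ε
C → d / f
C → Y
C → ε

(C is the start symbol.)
{ $ }

PREDICT(C → Y) = (FIRST(RHS) \ {ε}) ∪ (FOLLOW(C) if ε ∈ FIRST(RHS), i.e. RHS ⇒* ε)
FIRST(Y) = { ε }
FIRST(Y) = { ε }
ε ∈ FIRST(Y) (the right-hand side is nullable), so add FOLLOW(C) = { $ }
PREDICT(C → Y) = { $ }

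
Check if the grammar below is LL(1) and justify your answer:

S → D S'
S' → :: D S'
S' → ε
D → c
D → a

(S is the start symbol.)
Yes, the grammar is LL(1).

Relevant sets:
  FOLLOW(S') = { $ }

For S':
  PREDICT(S' → :: D S') = { '::' }
  PREDICT(S' → ε) = { $ }
For D:
  PREDICT(D → c) = { 'c' }
  PREDICT(D → a) = { 'a' }
S has a single production, so nothing to check there.

All predict sets are disjoint. The grammar IS LL(1).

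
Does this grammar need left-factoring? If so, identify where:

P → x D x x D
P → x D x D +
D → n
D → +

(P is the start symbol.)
Yes, P has productions with common prefix 'x D x'

Left-factoring is needed when two productions for the same non-terminal
share a common prefix on the right-hand side.

Productions for P:
  P → x D x x D
  P → x D x D +
Productions for D:
  D → n
  D → +

Found common prefix 'x D x' in productions for P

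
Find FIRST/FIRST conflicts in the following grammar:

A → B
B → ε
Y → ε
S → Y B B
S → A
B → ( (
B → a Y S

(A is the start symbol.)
Yes. S → Y B B / S → A on { '(', 'a', ε }

A FIRST/FIRST conflict occurs when two productions N → α and N → β for the same non-terminal have FIRST(α) ∩ FIRST(β) ≠ ∅ (with ε ∈ FIRST of a nullable right-hand side, so two nullable alternatives also conflict).

FIRST sets of the non-terminals at (or reachable through a nullable prefix from) the front of some alternative:
  FIRST(Y) = { ε }
  FIRST(B) = { '(', 'a', ε }
  FIRST(A) = { '(', 'a', ε }

Productions for B:
  B → ε: FIRST = { ε }
  B → ( (: FIRST = { '(' }
  B → a Y S: FIRST = { 'a' }
Productions for S:
  S → Y B B: FIRST = { '(', 'a', ε }
  S → A: FIRST = { '(', 'a', ε }
A, Y have only one production, so no FIRST/FIRST conflict is possible there.

Conflict for S: S → Y B B and S → A
  Overlap: { '(', 'a', ε }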